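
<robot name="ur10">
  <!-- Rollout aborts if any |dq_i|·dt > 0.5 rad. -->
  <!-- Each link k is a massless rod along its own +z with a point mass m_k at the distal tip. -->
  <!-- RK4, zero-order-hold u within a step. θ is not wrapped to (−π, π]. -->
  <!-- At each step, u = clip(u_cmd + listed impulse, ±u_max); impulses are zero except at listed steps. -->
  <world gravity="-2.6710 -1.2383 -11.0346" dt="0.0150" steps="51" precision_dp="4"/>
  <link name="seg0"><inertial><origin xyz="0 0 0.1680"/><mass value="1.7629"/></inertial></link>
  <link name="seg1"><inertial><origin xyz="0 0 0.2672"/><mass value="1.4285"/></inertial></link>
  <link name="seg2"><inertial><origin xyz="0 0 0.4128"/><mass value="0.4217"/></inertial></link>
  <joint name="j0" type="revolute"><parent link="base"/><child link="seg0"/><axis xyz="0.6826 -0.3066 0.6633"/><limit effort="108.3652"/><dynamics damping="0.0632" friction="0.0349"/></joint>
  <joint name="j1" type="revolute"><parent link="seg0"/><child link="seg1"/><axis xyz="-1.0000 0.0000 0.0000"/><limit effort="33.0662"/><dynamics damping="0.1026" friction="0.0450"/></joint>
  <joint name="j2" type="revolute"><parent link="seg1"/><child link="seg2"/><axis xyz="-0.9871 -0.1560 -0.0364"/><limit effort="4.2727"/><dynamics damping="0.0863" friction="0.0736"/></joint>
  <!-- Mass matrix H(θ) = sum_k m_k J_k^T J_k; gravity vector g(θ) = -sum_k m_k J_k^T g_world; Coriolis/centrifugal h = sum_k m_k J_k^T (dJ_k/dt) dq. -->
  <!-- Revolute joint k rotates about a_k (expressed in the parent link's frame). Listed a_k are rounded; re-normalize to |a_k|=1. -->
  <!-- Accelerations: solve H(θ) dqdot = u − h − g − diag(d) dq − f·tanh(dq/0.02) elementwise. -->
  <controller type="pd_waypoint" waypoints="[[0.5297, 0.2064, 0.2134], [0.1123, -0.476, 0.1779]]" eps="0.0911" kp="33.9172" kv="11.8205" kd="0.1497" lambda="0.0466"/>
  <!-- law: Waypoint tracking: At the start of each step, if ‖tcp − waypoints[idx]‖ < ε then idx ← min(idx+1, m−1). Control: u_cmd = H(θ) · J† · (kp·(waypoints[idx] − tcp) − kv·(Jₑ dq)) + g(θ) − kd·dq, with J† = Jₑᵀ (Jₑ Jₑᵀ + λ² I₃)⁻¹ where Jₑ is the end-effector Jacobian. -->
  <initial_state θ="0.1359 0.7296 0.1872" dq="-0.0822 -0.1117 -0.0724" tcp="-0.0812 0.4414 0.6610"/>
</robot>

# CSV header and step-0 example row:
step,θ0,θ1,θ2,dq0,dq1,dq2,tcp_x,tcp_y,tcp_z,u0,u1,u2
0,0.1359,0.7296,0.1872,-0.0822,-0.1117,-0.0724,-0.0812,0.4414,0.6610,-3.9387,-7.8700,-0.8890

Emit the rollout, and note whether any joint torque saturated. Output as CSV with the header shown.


step,θ0,θ1,θ2,dq0,dq1,dq2,tcp_x,tcp_y,tcp_z,u0,u1,u2
1,0.1302,0.7179,0.1980,-0.6783,-1.4267,1.4778,-0.0788,0.4414,0.6615,-2.0105,-8.4426,-1.1746
2,0.1163,0.6878,0.2301,-1.1712,-2.5890,2.7960,-0.0735,0.4421,0.6617,0.0107,-9.3075,-1.3393
3,0.0955,0.6404,0.2818,-1.6066,-3.7357,4.0791,-0.0658,0.4427,0.6616,1.6990,-9.8266,-1.4342
4,0.0685,0.5760,0.3521,-1.9981,-4.8533,5.2926,-0.0558,0.4424,0.6611,2.5842,-9.3963,-1.4628
5,0.0361,0.4961,0.4388,-2.3346,-5.8157,6.2488,-0.0440,0.4405,0.6599,2.5020,-7.9017,-1.4165
6,-0.0008,0.4039,0.5364,-2.5969,-6.4848,6.7673,-0.0304,0.4366,0.6579,1.7599,-5.8332,-1.3024
7,-0.0410,0.3043,0.6383,-2.7785,-6.8165,6.8244,-0.0157,0.4307,0.6550,0.8248,-3.7994,-1.1498
8,-0.0834,0.2018,0.7384,-2.8892,-6.8659,6.5404,-0.0002,0.4229,0.6514,-0.0042,-2.1266,-0.9943
9,-0.1271,0.1001,0.8328,-2.9459,-6.7242,6.0713,0.0156,0.4140,0.6473,-0.6307,-0.8702,-0.8621
10,-0.1714,0.0012,0.9196,-2.9637,-6.4706,5.5377,0.0312,0.4043,0.6428,-1.0648,0.0349,-0.7649
11,-0.2157,-0.0933,0.9985,-2.9536,-6.1594,5.0119,0.0463,0.3945,0.6378,-1.3488,0.6771,-0.7046
12,-0.2598,-0.1831,1.0699,-2.9233,-5.8239,4.5296,0.0608,0.3849,0.6325,-1.5248,1.1320,-0.6776
13,-0.3032,-0.2678,1.1345,-2.8788,-5.4842,4.1042,0.0744,0.3756,0.6269,-1.6254,1.4558,-0.6779
14,-0.3460,-0.3474,1.1932,-2.8253,-5.1524,3.7372,0.0873,0.3670,0.6208,-1.6735,1.6881,-0.6997
15,-0.3879,-0.4222,1.2468,-2.7677,-4.8361,3.4241,0.0992,0.3590,0.6144,-1.6841,1.8561,-0.7374
16,-0.4289,-0.4925,1.2960,-2.7107,-4.5405,3.1582,0.1104,0.3518,0.6075,-1.6671,1.9785,-0.7862
17,-0.4692,-0.5584,1.3416,-2.6585,-4.2685,2.9318,0.1210,0.3453,0.6004,-1.6287,2.0682,-0.8425
18,-0.5087,-0.6205,1.3840,-2.6144,-4.0219,2.7375,0.1309,0.3396,0.5929,-1.5731,2.1344,-0.9031
19,-0.5476,-0.6791,1.4238,-2.5807,-3.8008,2.5686,0.1403,0.3345,0.5850,-1.5032,2.1833,-0.9658
20,-0.5861,-0.7346,1.4611,-2.5586,-3.6043,2.4190,0.1494,0.3301,0.5769,-1.4211,2.2197,-1.0288
21,-0.6243,-0.7872,1.4963,-2.5485,-3.4308,2.2840,0.1582,0.3263,0.5685,-1.3284,2.2466,-1.0909
22,-0.6625,-0.8375,1.5296,-2.5497,-3.2779,2.1596,0.1667,0.3229,0.5599,-1.2265,2.2663,-1.1512
23,-0.7008,-0.8856,1.5611,-2.5614,-3.1431,2.0427,0.1751,0.3200,0.5512,-1.1163,2.2804,-1.2090
24,-0.7393,-0.9318,1.5909,-2.5822,-3.0238,1.9311,0.1835,0.3174,0.5422,-0.9988,2.2899,-1.2641
25,-0.7782,-0.9763,1.6190,-2.6107,-2.9176,1.8230,0.1917,0.3152,0.5331,-0.8745,2.2954,-1.3162
26,-0.8176,-1.0193,1.6455,-2.6453,-2.8221,1.7173,0.1999,0.3132,0.5240,-0.7441,2.2974,-1.3653
27,-0.8575,-1.0609,1.6705,-2.6848,-2.7355,1.6132,0.2081,0.3114,0.5147,-0.6077,2.2961,-1.4114
28,-0.8981,-1.1013,1.6939,-2.7277,-2.6559,1.5101,0.2164,0.3097,0.5055,-0.4659,2.2914,-1.4545
29,-0.9393,-1.1405,1.7158,-2.7730,-2.5819,1.4078,0.2246,0.3082,0.4962,-0.3189,2.2835,-1.4948
30,-0.9812,-1.1787,1.7361,-2.8196,-2.5122,1.3061,0.2328,0.3068,0.4869,-0.1670,2.2722,-1.5323
31,-1.0238,-1.2158,1.7550,-2.8667,-2.4461,1.2049,0.2410,0.3054,0.4776,-0.0105,2.2575,-1.5671
32,-1.0671,-1.2520,1.7723,-2.9135,-2.3826,1.1043,0.2493,0.3041,0.4684,0.1501,2.2393,-1.5994
33,-1.1111,-1.2872,1.7881,-2.9595,-2.3212,1.0045,0.2575,0.3029,0.4592,0.3143,2.2174,-1.6292
34,-1.1558,-1.3216,1.8024,-3.0040,-2.2616,0.9054,0.2656,0.3016,0.4501,0.4815,2.1919,-1.6566
35,-1.2012,-1.3550,1.8152,-3.0467,-2.2034,0.8072,0.2738,0.3004,0.4411,0.6511,2.1628,-1.6817
36,-1.2471,-1.3876,1.8266,-3.0874,-2.1466,0.7101,0.2819,0.2991,0.4323,0.8222,2.1300,-1.7044
37,-1.2937,-1.4194,1.8366,-3.1258,-2.0912,0.6142,0.2900,0.2978,0.4235,0.9941,2.0936,-1.7248
38,-1.3408,-1.4503,1.8451,-3.1620,-2.0372,0.5196,0.2979,0.2965,0.4148,1.1657,2.0539,-1.7429
39,-1.3885,-1.4805,1.8522,-3.1959,-1.9850,0.4265,0.3059,0.2952,0.4063,1.3364,2.0110,-1.7587
40,-1.4366,-1.5098,1.8579,-3.2276,-1.9346,0.3349,0.3137,0.2939,0.3979,1.5053,1.9654,-1.7721
41,-1.4852,-1.5385,1.8623,-3.2572,-1.8862,0.2450,0.3214,0.2925,0.3897,1.6723,1.9177,-1.7830
42,-1.5343,-1.5664,1.8653,-3.2845,-1.8401,0.1568,0.3290,0.2912,0.3816,1.8378,1.8685,-1.7915
43,-1.5837,-1.5936,1.8670,-3.3094,-1.7958,0.0705,0.3364,0.2898,0.3737,2.0033,1.8190,-1.7974
44,-1.6334,-1.6202,1.8674,-3.3293,-1.7540,-0.0065,0.3437,0.2885,0.3659,2.1733,1.7711,-1.8058
45,-1.6834,-1.6462,1.8670,-3.3368,-1.7166,-0.0491,0.3509,0.2872,0.3581,2.3578,1.7275,-1.8352
46,-1.7334,-1.6717,1.8660,-3.3353,-1.6744,-0.0929,0.3579,0.2858,0.3504,2.5649,1.6912,-1.8596
47,-1.7833,-1.6964,1.8642,-3.3193,-1.6226,-0.1391,0.3648,0.2845,0.3426,2.8064,1.6653,-1.8767
48,-1.8328,-1.7202,1.8618,-3.2796,-1.5549,-0.1832,0.3714,0.2832,0.3349,3.0936,1.6522,-1.8882
49,-1.8814,-1.7428,1.8588,-3.2045,-1.4638,-0.2199,0.3779,0.2819,0.3273,3.4282,1.6515,-1.8954
50,-1.9285,-1.7638,1.8554,-3.0823,-1.3422,-0.2441,0.3842,0.2806,0.3198,3.7934,1.6578,-1.8999
51,-1.9734,-1.7828,1.8517,-2.9057,-1.1866,-0.2515,0.3903,0.2794,0.3124,,,
# any joint saturated: no


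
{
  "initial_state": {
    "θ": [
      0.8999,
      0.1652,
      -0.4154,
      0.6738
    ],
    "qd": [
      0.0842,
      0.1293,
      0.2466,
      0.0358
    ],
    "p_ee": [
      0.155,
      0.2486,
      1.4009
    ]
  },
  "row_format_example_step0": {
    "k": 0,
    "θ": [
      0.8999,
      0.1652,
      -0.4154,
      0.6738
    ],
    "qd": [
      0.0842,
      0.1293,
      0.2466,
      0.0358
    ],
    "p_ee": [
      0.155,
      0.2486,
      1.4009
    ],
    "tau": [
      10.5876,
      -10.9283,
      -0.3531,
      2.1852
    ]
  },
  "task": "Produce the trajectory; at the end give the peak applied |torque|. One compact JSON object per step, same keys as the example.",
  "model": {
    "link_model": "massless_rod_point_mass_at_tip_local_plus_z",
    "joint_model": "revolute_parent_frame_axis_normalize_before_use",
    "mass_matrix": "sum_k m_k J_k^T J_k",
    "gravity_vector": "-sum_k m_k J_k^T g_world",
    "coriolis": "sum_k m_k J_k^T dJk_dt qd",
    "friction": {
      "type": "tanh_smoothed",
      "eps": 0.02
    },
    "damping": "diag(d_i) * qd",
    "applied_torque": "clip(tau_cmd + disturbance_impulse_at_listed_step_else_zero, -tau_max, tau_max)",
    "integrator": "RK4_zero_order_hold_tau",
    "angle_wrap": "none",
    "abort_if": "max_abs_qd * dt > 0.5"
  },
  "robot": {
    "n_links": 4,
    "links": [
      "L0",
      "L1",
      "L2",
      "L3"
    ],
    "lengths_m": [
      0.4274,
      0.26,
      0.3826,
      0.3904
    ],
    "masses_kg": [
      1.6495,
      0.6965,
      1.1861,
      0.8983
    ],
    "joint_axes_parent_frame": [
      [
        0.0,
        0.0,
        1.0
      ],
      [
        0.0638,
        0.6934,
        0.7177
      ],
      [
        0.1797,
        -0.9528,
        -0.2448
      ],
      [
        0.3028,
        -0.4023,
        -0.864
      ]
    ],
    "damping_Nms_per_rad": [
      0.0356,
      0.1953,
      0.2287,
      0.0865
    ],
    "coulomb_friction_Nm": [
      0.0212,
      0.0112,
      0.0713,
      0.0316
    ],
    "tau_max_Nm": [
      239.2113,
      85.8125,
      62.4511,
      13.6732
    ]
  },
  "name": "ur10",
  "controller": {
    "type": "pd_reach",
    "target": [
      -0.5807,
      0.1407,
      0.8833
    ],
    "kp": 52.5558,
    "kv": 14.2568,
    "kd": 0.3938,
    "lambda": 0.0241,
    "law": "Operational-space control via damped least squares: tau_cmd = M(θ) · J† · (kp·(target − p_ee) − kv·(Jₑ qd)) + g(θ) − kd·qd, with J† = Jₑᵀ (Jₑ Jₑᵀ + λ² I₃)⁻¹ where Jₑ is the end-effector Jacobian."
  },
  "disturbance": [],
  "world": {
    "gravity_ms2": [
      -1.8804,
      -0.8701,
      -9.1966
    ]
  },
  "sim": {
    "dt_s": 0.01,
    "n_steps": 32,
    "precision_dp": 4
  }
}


{"k":1,"\u03b8":[0.9,0.1518,-0.4309,0.6921],"qd":[-0.015,-2.7123,-3.2138,3.4567],"p_ee":[0.1529,0.2477,1.4004],"tau":[8.6848,-8.9399,1.6236,0.6889]}
{"k":2,"\u03b8":[0.9021,0.1184,-0.4692,0.7283],"qd":[0.4573,-3.9431,-4.3954,3.731],"p_ee":[0.1478,0.2472,1.3986],"tau":[6.7681,-9.4497,3.8642,0.7381]}
{"k":3,"\u03b8":[0.9096,0.075,-0.516,0.7637],"qd":[1.0739,-4.7253,-4.9643,3.3223],"p_ee":[0.1406,0.2474,1.3962],"tau":[5.3425,-10.2888,5.7324,1.004]}
{"k":4,"\u03b8":[0.9237,0.0248,-0.5674,0.7941],"qd":[1.7602,-5.3285,-5.3094,2.76],"p_ee":[0.132,0.2479,1.3933],"tau":[4.3767,-10.7637,7.0147,1.2296]}
{"k":5,"\u03b8":[0.945,-0.0309,-0.6215,0.8188],"qd":[2.5148,-5.8055,-5.5257,2.1801],"p_ee":[0.122,0.2486,1.3901],"tau":[3.7097,-10.6496,7.6653,1.3708]}
{"k":6,"\u03b8":[0.9741,-0.0906,-0.6773,0.838],"qd":[3.3377,-6.1566,-5.6417,1.6422],"p_ee":[0.111,0.2492,1.3863],"tau":[3.1774,-9.9415,7.7367,1.4232]}
{"k":7,"\u03b8":[1.0118,-0.1533,-0.7338,0.8521],"qd":[4.2136,-6.3746,-5.6726,1.1866],"p_ee":[0.099,0.2494,1.3822],"tau":[2.6635,-8.757,7.342,1.3916]}
{"k":8,"\u03b8":[1.0584,-0.2174,-0.7902,0.8622],"qd":[5.1118,-6.4574,-5.6317,0.8401],"p_ee":[0.0862,0.2493,1.3777],"tau":[2.1147,-7.2687,6.6199,1.286]}
{"k":9,"\u03b8":[1.1139,-0.2817,-0.846,0.8694],"qd":[5.9915,-6.4117,-5.5326,0.6144],"p_ee":[0.0726,0.2487,1.3727],"tau":[1.5304,-5.6522,5.7072,1.1208]}
{"k":10,"\u03b8":[1.1779,-0.3449,-0.9005,0.875],"qd":[6.8082,-6.2516,-5.3881,0.506],"p_ee":[0.0584,0.2477,1.3674],"tau":[0.9417,-4.0559,4.7221,0.9144]}
{"k":11,"\u03b8":[1.2495,-0.4061,-0.9535,0.8799],"qd":[7.5202,-5.9965,-5.2097,0.4981],"p_ee":[0.0438,0.2462,1.3618],"tau":[0.3894,-2.5892,3.7579,0.687]}
{"k":12,"\u03b8":[1.3276,-0.4644,-1.0045,0.8852],"qd":[8.0943,-5.6682,-5.0081,0.5651],"p_ee":[0.0289,0.2444,1.3559],"tau":[-0.092,-1.3226,2.8835,0.4588]}
{"k":13,"\u03b8":[1.4107,-0.5192,-1.0534,0.8914],"qd":[8.5098,-5.2896,-4.7929,0.6776],"p_ee":[0.0138,0.2424,1.3497],"tau":[-0.482,-0.2946,2.1466,0.2477]}
{"k":14,"\u03b8":[1.4972,-0.57,-1.1002,0.8988],"qd":[8.7597,-4.8818,-4.573,0.8072],"p_ee":[-0.0013,0.2401,1.3433],"tau":[-0.775,0.4802,1.5774,0.0677]}
{"k":15,"\u03b8":[1.5853,-0.6167,-1.1448,0.9075],"qd":[8.8498,-4.4638,-4.3563,0.9303],"p_ee":[-0.0162,0.2379,1.3367],"tau":[-0.9776,1.0037,1.1925,-0.072]}
{"k":16,"\u03b8":[1.6736,-0.6592,-1.1873,0.9173],"qd":[8.796,-4.0506,-4.1488,1.0297],"p_ee":[-0.031,0.2357,1.3299],"tau":[-1.1042,1.2896,0.9969,-0.1668]}
{"k":17,"\u03b8":[1.7608,-0.6977,-1.2278,0.9279],"qd":[8.6201,-3.6533,-3.9547,1.0953],"p_ee":[-0.0457,0.2336,1.323],"tau":[-1.1719,1.3593,0.9858,-0.2163]}
{"k":18,"\u03b8":[1.8457,-0.7323,-1.2664,0.939],"qd":[8.3467,-3.2792,-3.7763,1.1233],"p_ee":[-0.0602,0.2318,1.3159],"tau":[-1.1978,1.2397,1.1464,-0.2235]}
{"k":19,"\u03b8":[1.9275,-0.7633,-1.3034,0.9502],"qd":[7.9999,-2.9323,-3.614,1.1147],"p_ee":[-0.0746,0.2303,1.3086],"tau":[-1.197,0.9608,1.4593,-0.1935]}
{"k":20,"\u03b8":[2.0055,-0.7911,-1.3387,0.9611],"qd":[7.6017,-2.6138,-3.4668,1.074],"p_ee":[-0.089,0.2291,1.3011],"tau":[-1.1814,0.5541,1.901,-0.1326]}
{"k":21,"\u03b8":[2.0794,-0.8157,-1.3727,0.9715],"qd":[7.1711,-2.3233,-3.3327,1.0074],"p_ee":[-0.1033,0.2281,1.2934],"tau":[-1.16,0.0505,2.4457,-0.0476]}
{"k":22,"\u03b8":[2.1489,-0.8376,-1.4054,0.9812],"qd":[6.7234,-2.0588,-3.2097,0.922],"p_ee":[-0.1177,0.2274,1.2855],"tau":[-1.1392,-0.5212,3.0675,0.0549]}
{"k":23,"\u03b8":[2.2139,-0.857,-1.4369,0.9899],"qd":[6.2709,-1.8182,-3.0952,0.8245],"p_ee":[-0.1321,0.2269,1.2773],"tau":[-1.1233,-1.1353,3.7416,0.1691]}
{"k":24,"\u03b8":[2.2743,-0.8741,-1.4673,0.9976],"qd":[5.8232,-1.5988,-2.9871,0.721],"p_ee":[-0.1465,0.2266,1.269],"tau":[-1.1146,-1.7698,4.4459,0.2899]}
{"k":25,"\u03b8":[2.3304,-0.8891,-1.4967,1.0043],"qd":[5.387,-1.3982,-2.8835,0.6165],"p_ee":[-0.161,0.2263,1.2604],"tau":[-1.1143,-2.407,5.1615,0.4132]}
{"k":26,"\u03b8":[2.3821,-0.9021,-1.525,1.01],"qd":[4.9673,-1.2141,-2.783,0.5148],"p_ee":[-0.1755,0.2261,1.2516],"tau":[-1.1227,-3.0326,5.8726,0.5357]}
{"k":27,"\u03b8":[2.4298,-0.9134,-1.5523,1.0146],"qd":[4.5675,-1.0447,-2.6845,0.4186],"p_ee":[-0.1901,0.2259,1.2426],"tau":[-1.1394,-3.6361,6.5666,0.6552]}
{"k":28,"\u03b8":[2.4736,-0.9231,-1.5787,1.0183],"qd":[4.1897,-0.8883,-2.5872,0.3295],"p_ee":[-0.2045,0.2257,1.2334],"tau":[-1.1636,-4.2099,7.234,0.7699]}
{"k":29,"\u03b8":[2.5137,-0.9312,-1.6041,1.0212],"qd":[3.8352,-0.7438,-2.4906,0.2487],"p_ee":[-0.2189,0.2254,1.2241],"tau":[-1.1941,-4.7488,7.8679,0.8786]}
{"k":30,"\u03b8":[2.5504,-0.938,-1.6285,1.0233],"qd":[3.5042,-0.61,-2.3945,0.1764],"p_ee":[-0.2332,0.225,1.2146],"tau":[-1.2299,-5.2496,8.4633,0.9807]}
{"k":31,"\u03b8":[2.5838,-0.9434,-1.652,1.0248],"qd":[3.1967,-0.4862,-2.299,0.1124],"p_ee":[-0.2473,0.2244,1.2051],"tau":[-1.2695,-5.7106,9.0174,1.0758]}
{"k":32,"\u03b8":[2.6144,-0.9477,-1.6745,1.0256],"qd":[2.9122,-0.3719,-2.204,0.0566],"p_ee":[-0.2611,0.2238,1.1954]}
{"summary": "max |tau| (N\u00b7m): 10.9283"}


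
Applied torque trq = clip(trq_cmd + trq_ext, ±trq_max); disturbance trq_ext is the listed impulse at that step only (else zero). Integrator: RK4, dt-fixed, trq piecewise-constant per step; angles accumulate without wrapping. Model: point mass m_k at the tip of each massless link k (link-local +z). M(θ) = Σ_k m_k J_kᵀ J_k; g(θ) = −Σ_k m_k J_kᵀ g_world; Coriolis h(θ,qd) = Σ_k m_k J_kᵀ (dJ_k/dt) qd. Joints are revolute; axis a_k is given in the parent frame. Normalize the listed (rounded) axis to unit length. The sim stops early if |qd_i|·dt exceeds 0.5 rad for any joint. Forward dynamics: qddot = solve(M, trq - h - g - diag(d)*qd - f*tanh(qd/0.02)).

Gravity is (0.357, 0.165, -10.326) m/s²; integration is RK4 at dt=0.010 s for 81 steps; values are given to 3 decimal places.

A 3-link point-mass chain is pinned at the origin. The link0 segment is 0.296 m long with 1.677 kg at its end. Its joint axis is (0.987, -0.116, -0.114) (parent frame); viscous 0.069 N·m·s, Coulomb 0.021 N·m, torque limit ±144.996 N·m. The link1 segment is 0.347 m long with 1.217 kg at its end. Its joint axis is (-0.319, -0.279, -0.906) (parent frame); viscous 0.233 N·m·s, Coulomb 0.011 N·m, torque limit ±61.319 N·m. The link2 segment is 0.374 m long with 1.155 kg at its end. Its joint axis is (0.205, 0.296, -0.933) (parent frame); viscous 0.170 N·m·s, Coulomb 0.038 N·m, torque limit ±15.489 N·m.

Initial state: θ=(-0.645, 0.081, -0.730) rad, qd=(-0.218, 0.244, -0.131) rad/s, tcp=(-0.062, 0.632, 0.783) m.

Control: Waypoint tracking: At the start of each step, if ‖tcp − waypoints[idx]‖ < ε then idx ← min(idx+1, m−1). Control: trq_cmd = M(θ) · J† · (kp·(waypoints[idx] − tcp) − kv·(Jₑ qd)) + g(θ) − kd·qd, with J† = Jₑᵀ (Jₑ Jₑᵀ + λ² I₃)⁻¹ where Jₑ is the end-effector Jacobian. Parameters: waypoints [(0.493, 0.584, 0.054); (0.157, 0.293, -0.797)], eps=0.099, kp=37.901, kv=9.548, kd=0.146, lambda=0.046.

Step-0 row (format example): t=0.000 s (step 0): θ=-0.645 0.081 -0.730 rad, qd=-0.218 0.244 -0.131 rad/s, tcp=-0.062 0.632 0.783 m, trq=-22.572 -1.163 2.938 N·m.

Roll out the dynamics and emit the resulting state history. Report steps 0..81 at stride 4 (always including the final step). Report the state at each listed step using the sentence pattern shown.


t=0.040 s (step 4): θ=-0.688 0.015 -0.751 rad, qd=-1.783 -3.128 -0.714 rad/s, tcp=-0.051 0.650 0.769 m, trq=-11.189 -2.324 2.069 N·m.
t=0.080 s (step 8): θ=-0.778 -0.147 -0.792 rad, qd=-2.591 -4.743 -1.397 rad/s, tcp=-0.019 0.682 0.743 m, trq=-1.653 -3.638 1.199 N·m.
t=0.120 s (step 12): θ=-0.889 -0.351 -0.865 rad, qd=-2.918 -5.339 -2.227 rad/s, tcp=0.029 0.721 0.702 m, trq=6.907 -3.780 0.147 N·m.
t=0.160 s (step 16): θ=-1.007 -0.565 -0.967 rad, qd=-2.941 -5.261 -2.801 rad/s, tcp=0.088 0.761 0.647 m, trq=14.900 -2.651 -0.940 N·m.
t=0.200 s (step 20): θ=-1.122 -0.767 -1.084 rad, qd=-2.781 -4.805 -2.990 rad/s, tcp=0.151 0.796 0.579 m, trq=22.226 -0.739 -1.786 N·m.
t=0.240 s (step 24): θ=-1.228 -0.947 -1.201 rad, qd=-2.510 -4.211 -2.841 rad/s, tcp=0.213 0.823 0.503 m, trq=28.149 1.390 -2.248 N·m.
t=0.280 s (step 28): θ=-1.322 -1.104 -1.309 rad, qd=-2.183 -3.628 -2.519 rad/s, tcp=0.269 0.839 0.423 m, trq=32.089 3.333 -2.352 N·m.
t=0.320 s (step 32): θ=-1.402 -1.238 -1.402 rad, qd=-1.841 -3.109 -2.183 rad/s, tcp=0.318 0.846 0.346 m, trq=34.072 4.894 -2.207 N·m.
t=0.360 s (step 36): θ=-1.469 -1.354 -1.484 rad, qd=-1.510 -2.656 -1.913 rad/s, tcp=0.360 0.846 0.276 m, trq=34.525 6.031 -1.928 N·m.
t=0.400 s (step 40): θ=-1.523 -1.452 -1.556 rad, qd=-1.204 -2.262 -1.718 rad/s, tcp=0.394 0.839 0.214 m, trq=33.962 6.786 -1.596 N·m.
t=0.440 s (step 44): θ=-1.566 -1.535 -1.622 rad, qd=-0.929 -1.920 -1.576 rad/s, tcp=0.423 0.828 0.161 m, trq=32.812 7.237 -1.265 N·m.
t=0.480 s (step 48): θ=-1.598 -1.606 -1.682 rad, qd=-0.688 -1.624 -1.463 rad/s, tcp=0.446 0.814 0.118 m, trq=31.386 7.461 -0.960 N·m.
t=0.520 s (step 52): θ=-1.621 -1.666 -1.739 rad, qd=-0.479 -1.370 -1.363 rad/s, tcp=0.465 0.800 0.083 m, trq=29.886 7.527 -0.695 N·m.
t=0.560 s (step 56): θ=-1.637 -1.716 -1.791 rad, qd=-0.304 -1.152 -1.268 rad/s, tcp=0.481 0.786 0.057 m, trq=28.435 7.491 -0.471 N·m.
t=0.600 s (step 60): θ=-1.646 -1.758 -1.840 rad, qd=-0.160 -0.965 -1.173 rad/s, tcp=0.494 0.773 0.037 m, trq=27.101 7.394 -0.287 N·m.
t=0.640 s (step 64): θ=-1.650 -1.794 -1.885 rad, qd=-0.045 -0.806 -1.080 rad/s, tcp=0.506 0.761 0.023 m, trq=25.914 7.267 -0.137 N·m.
t=0.680 s (step 68): θ=-1.650 -1.823 -1.926 rad, qd=0.042 -0.665 -0.997 rad/s, tcp=0.515 0.750 0.013 m, trq=24.889 7.129 -0.014 N·m.
t=0.720 s (step 72): θ=-1.647 -1.847 -1.964 rad, qd=0.106 -0.546 -0.912 rad/s, tcp=0.523 0.740 0.006 m, trq=24.027 6.995 0.086 N·m.
t=0.760 s (step 76): θ=-1.642 -1.867 -1.999 rad, qd=0.152 -0.446 -0.830 rad/s, tcp=0.530 0.731 0.003 m, trq=23.305 6.874 0.167 N·m.
t=0.800 s (step 80): θ=-1.635 -1.883 -2.031 rad, qd=0.182 -0.361 -0.754 rad/s, tcp=0.535 0.724 0.002 m, trq=22.709 6.770 0.235 N·m.
t=0.810 s (step 81): θ=-1.633 -1.887 -2.038 rad, qd=0.187 -0.342 -0.736 rad/s, tcp=0.537 0.722 0.002 m.


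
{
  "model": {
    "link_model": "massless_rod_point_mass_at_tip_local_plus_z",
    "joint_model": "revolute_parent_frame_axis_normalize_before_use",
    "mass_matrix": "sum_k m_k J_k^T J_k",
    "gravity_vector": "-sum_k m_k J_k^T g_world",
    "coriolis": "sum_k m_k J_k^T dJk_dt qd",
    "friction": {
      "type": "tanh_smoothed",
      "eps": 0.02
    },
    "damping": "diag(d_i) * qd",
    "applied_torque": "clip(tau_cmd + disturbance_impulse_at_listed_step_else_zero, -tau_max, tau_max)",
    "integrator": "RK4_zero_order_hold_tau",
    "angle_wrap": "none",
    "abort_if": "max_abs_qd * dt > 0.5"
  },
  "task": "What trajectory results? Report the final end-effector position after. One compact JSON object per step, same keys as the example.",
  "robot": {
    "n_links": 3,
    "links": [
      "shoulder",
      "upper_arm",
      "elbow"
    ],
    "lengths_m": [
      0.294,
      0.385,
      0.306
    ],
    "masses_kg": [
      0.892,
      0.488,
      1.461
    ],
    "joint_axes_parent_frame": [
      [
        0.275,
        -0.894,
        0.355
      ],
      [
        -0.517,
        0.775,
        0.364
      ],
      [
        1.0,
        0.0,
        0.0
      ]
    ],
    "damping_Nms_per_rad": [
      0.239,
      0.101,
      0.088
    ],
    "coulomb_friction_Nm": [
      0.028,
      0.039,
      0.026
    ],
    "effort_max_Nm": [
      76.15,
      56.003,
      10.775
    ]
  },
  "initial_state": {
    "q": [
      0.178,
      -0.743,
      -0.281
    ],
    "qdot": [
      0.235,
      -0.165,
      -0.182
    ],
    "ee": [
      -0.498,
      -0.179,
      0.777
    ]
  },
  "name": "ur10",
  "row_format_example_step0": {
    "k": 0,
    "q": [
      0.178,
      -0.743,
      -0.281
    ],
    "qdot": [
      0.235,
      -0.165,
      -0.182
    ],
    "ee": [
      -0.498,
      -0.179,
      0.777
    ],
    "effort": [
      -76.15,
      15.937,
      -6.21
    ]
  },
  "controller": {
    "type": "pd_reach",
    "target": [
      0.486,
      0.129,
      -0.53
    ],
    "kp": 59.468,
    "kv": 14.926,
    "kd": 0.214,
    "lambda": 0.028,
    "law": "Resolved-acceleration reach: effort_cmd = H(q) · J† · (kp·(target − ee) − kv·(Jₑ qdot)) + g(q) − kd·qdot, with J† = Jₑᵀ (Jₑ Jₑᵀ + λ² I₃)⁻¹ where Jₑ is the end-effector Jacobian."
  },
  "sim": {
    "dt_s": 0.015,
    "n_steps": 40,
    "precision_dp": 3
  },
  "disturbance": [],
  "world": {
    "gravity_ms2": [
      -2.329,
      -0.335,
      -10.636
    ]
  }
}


{"k":1,"q":[0.133,-0.806,-0.255],"qdot":[-6.052,-7.789,3.99],"ee":[-0.497,-0.178,0.769],"effort":[-76.15,15.803,-5.204]}
{"k":2,"q":[0.006,-0.955,-0.147],"qdot":[-10.509,-11.229,10.58],"ee":[-0.487,-0.173,0.751],"effort":[-65.44,13.712,-3.247]}
{"k":3,"q":[-0.167,-1.119,0.056],"qdot":[-12.167,-10.382,16.032],"ee":[-0.467,-0.163,0.721],"effort":[-38.227,9.523,-0.781]}
{"k":4,"q":[-0.345,-1.257,0.308],"qdot":[-11.619,-8.178,17.292],"ee":[-0.435,-0.148,0.681],"effort":[-17.48,6.427,0.849]}
{"k":5,"q":[-0.511,-1.367,0.562],"qdot":[-10.609,-6.591,16.525],"ee":[-0.395,-0.129,0.634],"effort":[-5.461,5.347,0.941]}
{"k":6,"q":[-0.663,-1.458,0.801],"qdot":[-9.699,-5.666,15.265],"ee":[-0.351,-0.108,0.583],"effort":[1.002,5.38,-0.018]}
{"k":7,"q":[-0.802,-1.538,1.02],"qdot":[-8.969,-5.177,13.993],"ee":[-0.305,-0.087,0.531],"effort":[4.401,5.799,-1.422]}
{"k":8,"q":[-0.932,-1.614,1.22],"qdot":[-8.405,-4.967,12.813],"ee":[-0.258,-0.067,0.478],"effort":[6.112,6.245,-2.864]}
{"k":9,"q":[-1.055,-1.688,1.404],"qdot":[-7.983,-4.94,11.735],"ee":[-0.212,-0.049,0.425],"effort":[6.843,6.578,-4.121]}
{"k":10,"q":[-1.172,-1.763,1.572],"qdot":[-7.688,-5.033,10.753],"ee":[-0.168,-0.034,0.373],"effort":[6.919,6.76,-5.094]}
{"k":11,"q":[-1.286,-1.84,1.727],"qdot":[-7.51,-5.19,9.864],"ee":[-0.126,-0.021,0.322],"effort":[6.426,6.806,-5.759]}
{"k":12,"q":[-1.398,-1.919,1.869],"qdot":[-7.451,-5.36,9.073],"ee":[-0.086,-0.011,0.273],"effort":[5.254,6.754,-6.14]}
{"k":13,"q":[-1.51,-2.0,1.999],"qdot":[-7.534,-5.493,8.386],"ee":[-0.048,-0.005,0.226],"effort":[3.044,6.671,-6.287]}
{"k":14,"q":[-1.626,-2.083,2.12],"qdot":[-7.844,-5.53,7.795],"ee":[-0.013,-0.001,0.181],"effort":[-1.009,6.682,-6.262]}
{"k":15,"q":[-1.749,-2.166,2.233],"qdot":[-8.582,-5.366,7.273],"ee":[0.019,-0.001,0.138],"effort":[-8.548,7.088,-6.141]}
{"k":16,"q":[-1.889,-2.242,2.338],"qdot":[-10.159,-4.733,6.773],"ee":[0.049,-0.005,0.097],"effort":[-20.259,8.461,-6.057]}
{"k":17,"q":[-2.063,-2.302,2.435],"qdot":[-13.03,-2.989,6.251],"ee":[0.075,-0.012,0.058],"effort":[-11.792,8.523,-6.31]}
{"k":18,"q":[-2.271,-2.325,2.528],"qdot":[-14.6,0.157,6.038],"ee":[0.099,-0.024,0.021],"effort":[40.909,-0.883,-7.202]}
{"k":19,"q":[-2.454,-2.308,2.624],"qdot":[-9.811,1.876,6.771],"ee":[0.119,-0.039,-0.014],"effort":[61.683,-10.511,-8.097]}
{"k":20,"q":[-2.552,-2.288,2.733],"qdot":[-3.424,0.449,7.714],"ee":[0.138,-0.053,-0.048],"effort":[47.34,-12.119,-7.881]}
{"k":21,"q":[-2.573,-2.303,2.852],"qdot":[0.381,-2.572,8.11],"ee":[0.156,-0.061,-0.079],"effort":[27.635,-9.513,-6.69]}
{"k":22,"q":[-2.558,-2.363,2.973],"qdot":[1.677,-5.478,7.983],"ee":[0.178,-0.062,-0.107],"effort":[13.147,-6.613,-5.446]}
{"k":23,"q":[-2.533,-2.461,3.091],"qdot":[1.546,-7.537,7.688],"ee":[0.201,-0.057,-0.129],"effort":[3.823,-3.758,-4.679]}
{"k":24,"q":[-2.517,-2.582,3.204],"qdot":[0.706,-8.513,7.448],"ee":[0.225,-0.046,-0.146],"effort":[-1.083,-0.309,-4.367]}
{"k":25,"q":[-2.515,-2.708,3.315],"qdot":[-0.391,-8.303,7.295],"ee":[0.247,-0.032,-0.16],"effort":[-2.076,3.604,-4.288]}
{"k":26,"q":[-2.528,-2.823,3.423],"qdot":[-1.39,-6.993,7.127],"ee":[0.265,-0.015,-0.174],"effort":[-0.524,6.805,-4.277]}
{"k":27,"q":[-2.554,-2.913,3.528],"qdot":[-2.073,-5.004,6.842],"ee":[0.279,0.004,-0.187],"effort":[1.74,8.359,-4.256]}
{"k":28,"q":[-2.588,-2.972,3.628],"qdot":[-2.425,-2.905,6.44],"ee":[0.291,0.022,-0.202],"effort":[3.658,8.453,-4.176]}
{"k":29,"q":[-2.626,-3.001,3.721],"qdot":[-2.545,-1.073,5.989],"ee":[0.3,0.039,-0.217],"effort":[5.037,7.729,-4.001]}
{"k":30,"q":[-2.664,-3.007,3.807],"qdot":[-2.53,0.356,5.546],"ee":[0.307,0.054,-0.232],"effort":[5.998,6.679,-3.725]}
{"k":31,"q":[-2.701,-2.993,3.887],"qdot":[-2.441,1.385,5.137],"ee":[0.315,0.067,-0.247],"effort":[6.68,5.573,-3.366]}
{"k":32,"q":[-2.737,-2.967,3.962],"qdot":[-2.311,2.092,4.771],"ee":[0.321,0.078,-0.262],"effort":[7.181,4.506,-2.95]}
{"k":33,"q":[-2.77,-2.932,4.031],"qdot":[-2.162,2.548,4.447],"ee":[0.328,0.087,-0.277],"effort":[7.564,3.524,-2.507]}
{"k":34,"q":[-2.802,-2.892,4.095],"qdot":[-2.007,2.815,4.161],"ee":[0.335,0.094,-0.29],"effort":[7.871,2.641,-2.058]}
{"k":35,"q":[-2.83,-2.849,4.156],"qdot":[-1.854,2.944,3.907],"ee":[0.342,0.099,-0.304],"effort":[8.129,1.857,-1.622]}
{"k":36,"q":[-2.857,-2.804,4.213],"qdot":[-1.71,2.974,3.681],"ee":[0.35,0.103,-0.316],"effort":[8.356,1.168,-1.209]}
{"k":37,"q":[-2.882,-2.76,4.266],"qdot":[-1.577,2.935,3.48],"ee":[0.357,0.107,-0.328],"effort":[8.562,0.566,-0.826]}
{"k":38,"q":[-2.905,-2.717,4.317],"qdot":[-1.457,2.849,3.299],"ee":[0.364,0.109,-0.339],"effort":[8.754,0.043,-0.476]}
{"k":39,"q":[-2.926,-2.675,4.365],"qdot":[-1.351,2.732,3.137],"ee":[0.37,0.111,-0.35],"effort":[8.936,-0.409,-0.158]}
{"k":40,"q":[-2.945,-2.635,4.411],"qdot":[-1.259,2.595,2.991],"ee":[0.377,0.112,-0.36]}
{"summary": "final ee position (m): 0.377 0.112 -0.360"}


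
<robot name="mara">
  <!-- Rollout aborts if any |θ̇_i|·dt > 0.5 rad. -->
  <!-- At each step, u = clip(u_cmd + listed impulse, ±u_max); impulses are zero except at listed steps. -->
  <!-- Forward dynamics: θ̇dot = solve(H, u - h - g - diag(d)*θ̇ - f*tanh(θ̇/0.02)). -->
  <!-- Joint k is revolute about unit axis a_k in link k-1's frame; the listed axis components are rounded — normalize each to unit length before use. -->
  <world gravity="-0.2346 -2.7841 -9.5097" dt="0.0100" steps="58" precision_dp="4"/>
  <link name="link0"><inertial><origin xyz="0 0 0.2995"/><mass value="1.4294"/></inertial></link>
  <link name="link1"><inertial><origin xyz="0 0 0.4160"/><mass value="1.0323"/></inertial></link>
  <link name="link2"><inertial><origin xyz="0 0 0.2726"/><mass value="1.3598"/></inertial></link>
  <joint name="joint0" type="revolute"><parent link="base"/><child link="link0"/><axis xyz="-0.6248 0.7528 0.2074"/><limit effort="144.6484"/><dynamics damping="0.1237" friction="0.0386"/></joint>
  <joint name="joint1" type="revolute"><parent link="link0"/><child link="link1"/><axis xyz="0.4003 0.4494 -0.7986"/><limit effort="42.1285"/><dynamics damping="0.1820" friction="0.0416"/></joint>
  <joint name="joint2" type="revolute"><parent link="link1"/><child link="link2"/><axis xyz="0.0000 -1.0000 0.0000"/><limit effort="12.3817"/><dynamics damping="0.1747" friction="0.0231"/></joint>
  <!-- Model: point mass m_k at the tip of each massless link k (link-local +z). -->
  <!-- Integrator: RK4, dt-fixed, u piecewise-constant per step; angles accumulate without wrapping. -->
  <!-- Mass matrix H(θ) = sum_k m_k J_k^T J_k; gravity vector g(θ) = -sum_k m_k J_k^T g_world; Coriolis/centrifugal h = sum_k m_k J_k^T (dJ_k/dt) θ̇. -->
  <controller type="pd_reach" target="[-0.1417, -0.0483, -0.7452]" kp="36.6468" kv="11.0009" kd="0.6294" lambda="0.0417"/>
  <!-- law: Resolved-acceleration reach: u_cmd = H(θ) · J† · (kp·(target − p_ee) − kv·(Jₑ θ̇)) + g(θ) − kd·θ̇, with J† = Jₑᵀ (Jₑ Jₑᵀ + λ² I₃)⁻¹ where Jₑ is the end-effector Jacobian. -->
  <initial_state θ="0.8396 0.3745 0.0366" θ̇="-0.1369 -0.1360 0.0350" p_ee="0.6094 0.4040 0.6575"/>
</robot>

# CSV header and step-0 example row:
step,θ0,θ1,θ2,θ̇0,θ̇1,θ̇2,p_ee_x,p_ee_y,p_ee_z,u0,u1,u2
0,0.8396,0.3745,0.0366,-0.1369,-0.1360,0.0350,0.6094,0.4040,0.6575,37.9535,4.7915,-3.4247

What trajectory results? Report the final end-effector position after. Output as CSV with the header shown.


step,θ0,θ1,θ2,θ̇0,θ̇1,θ̇2,p_ee_x,p_ee_y,p_ee_z,u0,u1,u2
1,0.8405,0.3780,0.0441,0.3175,0.8274,1.4446,0.6090,0.4040,0.6578,36.6439,4.8135,-3.6438
2,0.8458,0.3906,0.0644,0.7327,1.6945,2.6059,0.6098,0.4044,0.6565,39.3669,6.2696,-3.6122
3,0.8554,0.4130,0.0978,1.1976,2.7792,4.0452,0.6116,0.4052,0.6534,43.5419,8.5131,-3.6545
4,0.8701,0.4480,0.1476,1.7356,4.2173,5.8925,0.6145,0.4063,0.6482,44.9921,10.6659,-3.7452
5,0.8904,0.4988,0.2169,2.3018,5.9566,7.9070,0.6180,0.4075,0.6404,38.4611,11.3906,-3.6180
6,0.9158,0.5670,0.3041,2.7820,7.6753,9.4784,0.6220,0.4086,0.6292,23.3282,10.1714,-2.9531
7,0.9452,0.6503,0.4024,3.0842,8.9854,10.1266,0.6264,0.4094,0.6142,5.1496,8.0418,-1.7410
8,0.9766,0.7441,0.5030,3.2185,9.7769,9.9650,0.6311,0.4099,0.5957,-10.8279,6.1550,-0.3343
9,1.0090,0.8440,0.5998,3.2484,10.1863,9.4091,0.6360,0.4098,0.5744,-22.8318,4.8741,0.9065
10,1.0413,0.9468,0.6906,3.2246,10.3772,8.7734,0.6410,0.4091,0.5513,-31.0742,4.1005,1.8221
11,1.0733,1.0509,0.7754,3.1732,10.4509,8.2028,0.6458,0.4077,0.5270,-36.2606,3.6496,2.4082
12,1.1046,1.1554,0.8550,3.1051,10.4545,7.7410,0.6501,0.4057,0.5022,-39.0575,3.3758,2.7231
13,1.1353,1.2597,0.9306,3.0242,10.4040,7.3896,0.6536,0.4029,0.4772,-39.9984,3.1834,2.8363
14,1.1651,1.3633,1.0031,2.9313,10.3009,7.1360,0.6560,0.3996,0.4523,-39.5039,3.0147,2.8086
15,1.1939,1.4655,1.0736,2.8262,10.1403,6.9657,0.6572,0.3957,0.4278,-37.9156,2.8373,2.6875
16,1.2216,1.5659,1.1426,2.7086,9.9156,6.8649,0.6571,0.3913,0.4038,-35.5223,2.6363,2.5080
17,1.2480,1.6636,1.2110,2.5789,9.6217,6.8214,0.6555,0.3866,0.3805,-32.5755,2.4082,2.2944
18,1.2731,1.7581,1.2792,2.4391,9.2581,6.8240,0.6525,0.3817,0.3579,-29.2963,2.1571,2.0628
19,1.2968,1.8486,1.3475,2.2937,8.8302,6.8603,0.6480,0.3766,0.3361,-25.8769,1.8910,1.8235
20,1.3191,1.9346,1.4163,2.1499,8.3512,6.9169,0.6419,0.3714,0.3150,-22.4792,1.6193,1.5824
21,1.3399,2.0156,1.4858,2.0174,7.8414,6.9789,0.6345,0.3661,0.2946,-19.2310,1.3513,1.3433
22,1.3596,2.0915,1.5558,1.9068,7.3248,7.0319,0.6258,0.3609,0.2749,-16.2240,1.0952,1.1085
23,1.3783,2.1623,1.6262,1.8276,6.8253,7.0634,0.6159,0.3556,0.2556,-13.5137,0.8584,0.8794
24,1.3963,2.2282,1.6968,1.7867,6.3625,7.0648,0.6050,0.3502,0.2369,-11.1237,0.6483,0.6571
25,1.4142,2.2898,1.7673,1.7876,5.9495,7.0320,0.5932,0.3449,0.2185,-9.0512,0.4724,0.4427
26,1.4323,2.3475,1.8373,1.8307,5.5925,6.9643,0.5807,0.3395,0.2005,-7.2752,0.3381,0.2378
27,1.4510,2.4019,1.9064,1.9139,5.2930,6.8638,0.5676,0.3340,0.1828,-5.7638,0.2526,0.0445
28,1.4707,2.4536,1.9744,2.0338,5.0490,6.7335,0.5539,0.3286,0.1653,-4.4801,0.2221,-0.1343
29,1.4918,2.5031,2.0409,2.1863,4.8572,6.5766,0.5399,0.3233,0.1481,-3.3865,0.2524,-0.2951
30,1.5146,2.5510,2.1058,2.3675,4.7146,6.3957,0.5257,0.3181,0.1312,-2.4473,0.3484,-0.4341
31,1.5393,2.5977,2.1687,2.5735,4.6191,6.1926,0.5112,0.3130,0.1145,-1.6296,0.5151,-0.5476
32,1.5662,2.6436,2.2295,2.8009,4.5701,5.9684,0.4966,0.3082,0.0981,-0.9044,0.7570,-0.6318
33,1.5954,2.6894,2.2880,3.0468,4.5690,5.7233,0.4819,0.3036,0.0819,-0.2460,1.0782,-0.6839
34,1.6272,2.7353,2.3439,3.3083,4.6187,5.4569,0.4673,0.2994,0.0660,0.3667,1.4803,-0.7014
35,1.6617,2.7821,2.3971,3.5827,4.7229,5.1682,0.4527,0.2956,0.0503,0.9478,1.9580,-0.6830
36,1.6989,2.8302,2.4472,3.8668,4.8847,4.8563,0.4382,0.2922,0.0347,1.4962,2.4893,-0.6284
37,1.7391,2.8801,2.4941,4.1559,5.1030,4.5204,0.4239,0.2893,0.0193,1.9769,3.0159,-0.5393
38,1.7821,2.9325,2.5375,4.4431,5.3661,4.1612,0.4098,0.2869,0.0039,2.2834,3.4117,-0.4195
39,1.8279,2.9876,2.5773,4.7171,5.6408,3.7826,0.3959,0.2850,-0.0115,2.1876,3.4554,-0.2764
40,1.8763,3.0452,2.6132,4.9610,5.8602,3.3942,0.3822,0.2837,-0.0269,1.3334,2.8639,-0.1214
41,1.9269,3.1041,2.6452,5.1536,5.9196,3.0132,0.3686,0.2830,-0.0425,-0.6021,1.4765,0.0312
42,1.9791,3.1622,2.6736,5.2764,5.7046,2.6623,0.3553,0.2827,-0.0582,-3.5718,-0.4874,0.1699
43,2.0321,3.2165,2.6987,5.3255,5.1532,2.3590,0.3421,0.2829,-0.0744,-7.0157,-2.4484,0.2935
44,2.0852,3.2637,2.7211,5.3150,4.3000,2.1054,0.3291,0.2831,-0.0908,-10.1987,-3.8586,0.4139
45,2.1381,3.3014,2.7410,5.2680,3.2558,1.8878,0.3163,0.2831,-0.1077,-12.6436,-4.5031,0.5509
46,2.1905,3.3284,2.7589,5.2045,2.1488,1.6856,0.3037,0.2827,-0.1249,-14.2383,-4.4621,0.7221
47,2.2422,3.3445,2.7748,5.1360,1.0831,1.4813,0.2913,0.2817,-0.1424,-15.1051,-3.9346,0.9372
48,2.2932,3.3505,2.7885,5.0669,0.1266,1.2638,0.2792,0.2800,-0.1600,-15.4531,-3.1180,1.1970
49,2.3435,3.3477,2.8000,4.9979,-0.6747,1.0271,0.2672,0.2774,-0.1777,-15.4867,-2.1722,1.4963
50,2.3931,3.3378,2.8090,4.9274,-1.3180,0.7743,0.2555,0.2741,-0.1954,-15.3848,-1.1926,1.8230
51,2.4421,3.3221,2.8154,4.8536,-1.8085,0.5094,0.2440,0.2699,-0.2130,-15.2706,-0.2406,2.1650
52,2.4902,3.3023,2.8192,4.7755,-2.1577,0.2378,0.2326,0.2650,-0.2306,-15.2202,0.6473,2.5108
53,2.5376,3.2796,2.8202,4.6924,-2.3825,-0.0342,0.2214,0.2595,-0.2479,-15.2711,1.4519,2.8488
54,2.5841,3.2552,2.8186,4.6042,-2.5018,-0.2982,0.2103,0.2533,-0.2650,-15.4306,2.1639,3.1653
55,2.6297,3.2300,2.8143,4.5109,-2.5329,-0.5541,0.1992,0.2465,-0.2819,-15.6844,2.7810,3.4609
56,2.6743,3.2049,2.8075,4.4127,-2.4935,-0.7977,0.1882,0.2392,-0.2985,-16.0076,3.3032,3.7304
57,2.7179,3.1804,2.7984,4.3097,-2.4003,-1.0255,0.1771,0.2315,-0.3147,-16.3698,3.7323,3.9696
58,2.7605,3.1571,2.7871,4.2023,-2.2688,-1.2348,0.1660,0.2234,-0.3305,,,
# final p_ee position (m): 0.1660 0.2234 -0.3305


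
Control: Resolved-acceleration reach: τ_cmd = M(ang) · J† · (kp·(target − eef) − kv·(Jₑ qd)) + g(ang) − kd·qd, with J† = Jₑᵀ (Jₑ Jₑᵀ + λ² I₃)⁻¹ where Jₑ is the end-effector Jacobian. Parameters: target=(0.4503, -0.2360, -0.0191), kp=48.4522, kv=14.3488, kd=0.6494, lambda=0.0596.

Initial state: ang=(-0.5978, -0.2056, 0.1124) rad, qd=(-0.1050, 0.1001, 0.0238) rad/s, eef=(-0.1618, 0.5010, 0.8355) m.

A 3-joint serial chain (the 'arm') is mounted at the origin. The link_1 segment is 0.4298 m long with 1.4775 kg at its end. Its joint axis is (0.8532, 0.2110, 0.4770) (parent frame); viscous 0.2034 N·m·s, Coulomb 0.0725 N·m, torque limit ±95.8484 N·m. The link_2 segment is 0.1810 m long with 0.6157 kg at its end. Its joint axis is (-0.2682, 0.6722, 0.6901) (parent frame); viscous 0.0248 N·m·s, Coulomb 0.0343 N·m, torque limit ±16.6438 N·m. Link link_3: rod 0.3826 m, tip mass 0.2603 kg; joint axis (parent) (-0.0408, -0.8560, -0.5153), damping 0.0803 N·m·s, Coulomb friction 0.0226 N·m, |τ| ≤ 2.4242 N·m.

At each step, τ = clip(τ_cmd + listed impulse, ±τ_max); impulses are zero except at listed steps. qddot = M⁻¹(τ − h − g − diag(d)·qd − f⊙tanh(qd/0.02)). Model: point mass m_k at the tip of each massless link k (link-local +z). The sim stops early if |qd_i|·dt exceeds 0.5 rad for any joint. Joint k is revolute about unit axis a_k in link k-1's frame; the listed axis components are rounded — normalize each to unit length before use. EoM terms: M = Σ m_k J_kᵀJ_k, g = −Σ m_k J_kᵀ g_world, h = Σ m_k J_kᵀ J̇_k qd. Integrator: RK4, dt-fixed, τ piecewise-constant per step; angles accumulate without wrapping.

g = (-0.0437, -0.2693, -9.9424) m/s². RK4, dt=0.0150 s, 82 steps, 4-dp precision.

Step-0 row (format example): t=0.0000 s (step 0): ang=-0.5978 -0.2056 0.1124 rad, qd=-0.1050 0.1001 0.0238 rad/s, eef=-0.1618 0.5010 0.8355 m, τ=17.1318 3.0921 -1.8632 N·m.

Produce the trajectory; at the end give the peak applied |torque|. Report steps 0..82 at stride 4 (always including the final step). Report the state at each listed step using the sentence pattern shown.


t=0.0600 s (step 4): ang=-0.5722 -0.1215 0.1427 rad, qd=0.8172 1.7175 0.0115 rad/s, eef=-0.1394 0.4848 0.8509 m, τ=10.4803 1.0728 -0.7616 N·m.
t=0.1200 s (step 8): ang=-0.5075 0.0045 0.1515 rad, qd=1.2758 2.1696 -0.0990 rad/s, eef=-0.0955 0.4374 0.8846 m, τ=6.9562 0.5288 -0.4592 N·m.
t=0.1800 s (step 12): ang=-0.4221 0.1444 0.1454 rad, qd=1.5483 2.3467 -0.3035 rad/s, eef=-0.0396 0.3762 0.9173 m, τ=5.1195 0.2359 -0.3222 N·m.
t=0.2400 s (step 16): ang=-0.3223 0.2887 0.1212 rad, qd=1.7750 2.3833 -0.6037 rad/s, eef=0.0262 0.3095 0.9402 m, τ=4.0261 -0.0257 -0.1757 N·m.
t=0.3000 s (step 20): ang=-0.2083 0.4317 0.0772 rad, qd=2.0341 2.3321 -0.9251 rad/s, eef=0.0989 0.2421 0.9490 m, τ=3.4184 -0.2726 -0.0258 N·m.
t=0.3600 s (step 24): ang=-0.0761 0.5699 0.0140 rad, qd=2.3936 2.2390 -1.2226 rad/s, eef=0.1741 0.1764 0.9417 m, τ=3.2976 -0.4774 0.1102 N·m.
t=0.4200 s (step 28): ang=0.0831 0.7028 -0.0659 rad, qd=2.9536 2.1756 -1.4738 rad/s, eef=0.2476 0.1123 0.9183 m, τ=3.9232 -0.6163 0.2076 N·m.
t=0.4800 s (step 32): ang=0.2864 0.8351 -0.1603 rad, qd=3.9088 2.2319 -1.7187 rad/s, eef=0.3162 0.0469 0.8787 m, τ=5.9716 -0.6890 0.2493 N·m.
t=0.5400 s (step 36): ang=0.5671 0.9748 -0.2739 rad, qd=5.5802 2.3746 -2.1694 rad/s, eef=0.3783 -0.0257 0.8200 m, τ=8.7449 -0.6258 0.2654 N·m.
t=0.6000 s (step 40): ang=0.9614 1.1070 -0.4240 rad, qd=7.3859 1.8040 -2.7580 rad/s, eef=0.4315 -0.1142 0.7358 m, τ=-1.1543 0.7109 0.0857 N·m.
t=0.6600 s (step 44): ang=1.4059 1.1796 -0.5737 rad, qd=7.1169 0.7057 -2.0777 rad/s, eef=0.4844 -0.2126 0.6284 m, τ=-12.9275 2.6110 -0.7590 N·m.
t=0.7200 s (step 48): ang=1.7979 1.2067 -0.6763 rad, qd=5.9386 0.3083 -1.4182 rad/s, eef=0.5425 -0.2822 0.5102 m, τ=-13.8312 3.0122 -1.0802 N·m.
t=0.7800 s (step 52): ang=2.1213 1.2245 -0.7517 rad, qd=4.8705 0.3130 -1.1345 rad/s, eef=0.5905 -0.3111 0.3986 m, τ=-12.2927 2.7468 -0.9976 N·m.
t=0.8400 s (step 56): ang=2.3854 1.2456 -0.8151 rad, qd=3.9505 0.3889 -0.9912 rad/s, eef=0.6218 -0.3136 0.3043 m, τ=-10.5177 2.3106 -0.8133 N·m.
t=0.9000 s (step 60): ang=2.5977 1.2704 -0.8714 rad, qd=3.1399 0.4357 -0.8889 rad/s, eef=0.6382 -0.3042 0.2289 m, τ=-8.7305 1.8444 -0.6182 N·m.
t=0.9600 s (step 64): ang=2.7646 1.2969 -0.9220 rad, qd=2.4400 0.4422 -0.8007 rad/s, eef=0.6438 -0.2917 0.1702 m, τ=-7.0209 1.4071 -0.4395 N·m.
t=1.0200 s (step 68): ang=2.8930 1.3228 -0.9677 rad, qd=1.8596 0.4196 -0.7218 rad/s, eef=0.6424 -0.2803 0.1250 m, τ=-5.4964 1.0309 -0.2881 N·m.
t=1.0800 s (step 72): ang=2.9902 1.3468 -1.0089 rad, qd=1.3966 0.3807 -0.6517 rad/s, eef=0.6370 -0.2716 0.0903 m, τ=-4.2244 0.7265 -0.1660 N·m.
t=1.1400 s (step 76): ang=3.0628 1.3683 -1.0461 rad, qd=1.0378 0.3350 -0.5900 rad/s, eef=0.6293 -0.2656 0.0635 m, τ=-3.2161 0.4898 -0.0706 N·m.
t=1.2000 s (step 80): ang=3.1166 1.3869 -1.0798 rad, qd=0.7651 0.2882 -0.5362 rad/s, eef=0.6206 -0.2620 0.0427 m, τ=-2.4450 0.3102 0.0030 N·m.
t=1.2300 s (step 82): ang=3.1378 1.3952 -1.0956 rad, qd=0.6551 0.2654 -0.5119 rad/s, eef=0.6161 -0.2609 0.0341 m.
max |τ| (N·m): 17.1318


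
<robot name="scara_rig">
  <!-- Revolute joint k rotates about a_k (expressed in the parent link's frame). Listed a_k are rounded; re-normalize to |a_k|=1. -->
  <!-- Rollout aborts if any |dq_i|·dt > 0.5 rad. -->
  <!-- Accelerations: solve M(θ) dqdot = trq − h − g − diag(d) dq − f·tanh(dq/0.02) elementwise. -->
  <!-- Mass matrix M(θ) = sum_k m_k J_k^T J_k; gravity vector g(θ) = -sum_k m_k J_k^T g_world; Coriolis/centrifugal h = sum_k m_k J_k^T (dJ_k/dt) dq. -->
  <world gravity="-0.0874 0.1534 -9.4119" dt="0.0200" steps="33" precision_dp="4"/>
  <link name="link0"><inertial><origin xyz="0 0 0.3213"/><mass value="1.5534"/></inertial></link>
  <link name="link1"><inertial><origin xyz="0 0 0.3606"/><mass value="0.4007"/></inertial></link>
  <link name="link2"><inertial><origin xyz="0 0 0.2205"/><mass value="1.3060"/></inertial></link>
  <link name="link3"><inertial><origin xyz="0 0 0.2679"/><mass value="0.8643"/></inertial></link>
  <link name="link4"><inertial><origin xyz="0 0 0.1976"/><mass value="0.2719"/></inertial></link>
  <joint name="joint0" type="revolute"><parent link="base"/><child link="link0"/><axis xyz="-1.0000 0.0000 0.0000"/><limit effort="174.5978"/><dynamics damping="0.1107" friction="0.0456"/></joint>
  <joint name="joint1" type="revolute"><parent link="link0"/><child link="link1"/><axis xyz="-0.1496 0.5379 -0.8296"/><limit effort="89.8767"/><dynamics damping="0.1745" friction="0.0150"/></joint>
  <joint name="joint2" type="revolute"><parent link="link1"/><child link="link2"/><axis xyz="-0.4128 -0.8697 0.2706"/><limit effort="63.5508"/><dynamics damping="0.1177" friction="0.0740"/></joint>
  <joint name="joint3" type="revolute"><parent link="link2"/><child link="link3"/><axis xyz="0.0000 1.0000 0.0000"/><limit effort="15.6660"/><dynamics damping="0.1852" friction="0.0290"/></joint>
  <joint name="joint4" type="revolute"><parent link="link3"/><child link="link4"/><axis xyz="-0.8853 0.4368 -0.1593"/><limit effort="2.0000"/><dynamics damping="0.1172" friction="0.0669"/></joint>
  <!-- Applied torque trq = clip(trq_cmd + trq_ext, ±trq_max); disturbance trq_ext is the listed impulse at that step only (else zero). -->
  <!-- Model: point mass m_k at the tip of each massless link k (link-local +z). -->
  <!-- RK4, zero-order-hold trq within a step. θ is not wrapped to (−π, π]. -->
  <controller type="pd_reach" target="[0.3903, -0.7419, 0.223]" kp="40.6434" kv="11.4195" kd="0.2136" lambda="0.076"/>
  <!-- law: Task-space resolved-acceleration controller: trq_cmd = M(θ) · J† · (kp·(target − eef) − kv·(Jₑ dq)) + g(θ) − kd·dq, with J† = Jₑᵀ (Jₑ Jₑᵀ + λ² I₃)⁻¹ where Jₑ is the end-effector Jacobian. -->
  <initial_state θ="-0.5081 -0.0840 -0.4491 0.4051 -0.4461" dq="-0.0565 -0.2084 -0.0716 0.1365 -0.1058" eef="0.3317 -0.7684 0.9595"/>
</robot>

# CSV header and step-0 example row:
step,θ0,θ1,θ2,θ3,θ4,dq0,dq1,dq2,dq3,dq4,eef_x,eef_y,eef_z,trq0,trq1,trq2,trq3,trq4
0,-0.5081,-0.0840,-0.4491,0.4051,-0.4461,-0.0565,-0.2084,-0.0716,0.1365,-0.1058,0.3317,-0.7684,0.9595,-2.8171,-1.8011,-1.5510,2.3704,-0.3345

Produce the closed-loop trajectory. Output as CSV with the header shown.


step,θ0,θ1,θ2,θ3,θ4,dq0,dq1,dq2,dq3,dq4,eef_x,eef_y,eef_z,trq0,trq1,trq2,trq3,trq4
1,-0.5095,-0.0994,-0.4584,0.4153,-0.4590,-0.0846,-1.3193,-0.8576,0.8616,-1.1365,0.3330,-0.7691,0.9533,0.4673,-2.0614,0.4121,1.1878,-0.0236
2,-0.5119,-0.1331,-0.4803,0.4373,-0.4835,-0.1554,-2.0435,-1.3250,1.3334,-1.3238,0.3368,-0.7692,0.9401,0.0645,-2.3815,1.6688,0.2257,0.0299
3,-0.5162,-0.1783,-0.5085,0.4680,-0.5098,-0.2813,-2.4752,-1.4985,1.7231,-1.3166,0.3428,-0.7681,0.9227,-1.2845,-2.6027,2.5095,-0.5262,0.0351
4,-0.5235,-0.2302,-0.5384,0.5058,-0.5350,-0.4478,-2.7132,-1.4992,2.0357,-1.2069,0.3500,-0.7660,0.9026,-2.6589,-2.7265,3.1010,-1.0950,0.0260
5,-0.5344,-0.2854,-0.5672,0.5492,-0.5574,-0.6420,-2.8174,-1.3970,2.2904,-1.0345,0.3576,-0.7631,0.8806,-3.5979,-2.7584,3.5201,-1.5055,0.0160
6,-0.5494,-0.3418,-0.5934,0.5972,-0.5759,-0.8524,-2.8272,-1.2371,2.5002,-0.8211,0.3650,-0.7601,0.8574,-3.8404,-2.6884,3.7906,-1.7745,0.0111
7,-0.5686,-0.3977,-0.6161,0.6490,-0.5900,-1.0685,-2.7681,-1.0500,2.6690,-0.5832,0.3716,-0.7572,0.8332,-3.1919,-2.4950,3.9122,-1.9132,0.0146
8,-0.5921,-0.4519,-0.6351,0.7037,-0.5991,-1.2805,-2.6556,-0.8567,2.7934,-0.3356,0.3772,-0.7548,0.8082,-1.4946,-2.1581,3.8814,-1.9329,0.0286
9,-0.6197,-0.5035,-0.6504,0.7603,-0.6034,-1.4781,-2.4989,-0.6726,2.8654,-0.0941,0.3814,-0.7533,0.7825,1.3256,-1.6755,3.7057,-1.8490,0.0547
10,-0.6509,-0.5516,-0.6623,0.8177,-0.6039,-1.6490,-2.3135,-0.5111,2.8841,-0.0053,0.3842,-0.7528,0.7560,5.8432,-0.9894,3.3870,-1.6590,0.1339
11,-0.6852,-0.5956,-0.6713,0.8747,-0.6026,-1.7820,-2.0905,-0.3780,2.8266,0.0971,0.3854,-0.7536,0.7286,10.8215,-0.2915,3.0054,-1.4271,0.2082
12,-0.7218,-0.6351,-0.6780,0.9299,-0.6007,-1.8716,-1.8550,-0.2801,2.7046,0.0982,0.3852,-0.7558,0.7004,16.3450,0.4163,2.5909,-1.1632,0.3080
13,-0.7596,-0.6698,-0.6830,0.9820,-0.5983,-1.9172,-1.6032,-0.2064,2.5278,0.1391,0.3840,-0.7592,0.6717,21.1569,0.9799,2.2110,-0.9216,0.3840
14,-0.7980,-0.6995,-0.6868,1.0303,-0.5954,-1.9238,-1.3604,-0.1598,2.3152,0.1609,0.3822,-0.7635,0.6429,25.3183,1.4198,1.8785,-0.7036,0.4526
15,-0.8362,-0.7245,-0.6899,1.0741,-0.5922,-1.8972,-1.1356,-0.1339,2.0868,0.1581,0.3802,-0.7684,0.6141,28.7542,1.7385,1.6033,-0.5153,0.5146
16,-0.8736,-0.7453,-0.6926,1.1134,-0.5893,-1.8437,-0.9334,-0.1231,1.8581,0.1375,0.3781,-0.7737,0.5858,31.4433,1.9460,1.3882,-0.3596,0.5684
17,-0.9097,-0.7622,-0.6952,1.1482,-0.5869,-1.7696,-0.7558,-0.1228,1.6398,0.1069,0.3762,-0.7791,0.5580,33.4322,2.0587,1.2298,-0.2359,0.6127
18,-0.9442,-0.7758,-0.6979,1.1789,-0.5851,-1.6808,-0.6029,-0.1296,1.4388,0.0722,0.3746,-0.7842,0.5311,34.8089,2.0959,1.1212,-0.1419,0.6473
19,-0.9768,-0.7867,-0.7007,1.2057,-0.5841,-1.5822,-0.4730,-0.1405,1.2587,0.0400,0.3733,-0.7890,0.5052,35.6664,2.0752,1.0546,-0.0745,0.6719
20,-1.0074,-0.7951,-0.7037,1.2292,-0.5835,-1.4793,-0.3584,-0.1486,1.1028,0.0494,0.3724,-0.7932,0.4805,35.9403,1.9966,1.0268,-0.0361,0.6765
21,-1.0359,-0.8014,-0.7070,1.2497,-0.5829,-1.3757,-0.2638,-0.1584,0.9671,0.0713,0.3719,-0.7967,0.4571,35.8874,1.8907,1.0243,-0.0156,0.6717
22,-1.0624,-0.8062,-0.7104,1.2677,-0.5823,-1.2728,-0.1929,-0.1739,0.8480,0.0601,0.3718,-0.7995,0.4352,35.7965,1.7880,1.0331,-0.0018,0.6729
23,-1.0868,-0.8096,-0.7142,1.2836,-0.5816,-1.1729,-0.1301,-0.1827,0.7499,0.0792,0.3719,-0.8016,0.4148,35.4158,1.6651,1.0578,-0.0041,0.6615
24,-1.1093,-0.8119,-0.7181,1.2976,-0.5808,-1.0763,-0.0856,-0.1955,0.6639,0.0656,0.3723,-0.8030,0.3957,35.0904,1.5561,1.0842,-0.0076,0.6578
25,-1.1299,-0.8133,-0.7223,1.3100,-0.5801,-0.9842,-0.0452,-0.2013,0.5938,0.0781,0.3729,-0.8038,0.3781,34.5710,1.4374,1.1181,-0.0215,0.6443
26,-1.1487,-0.8141,-0.7266,1.3212,-0.5794,-0.8968,-0.0177,-0.2095,0.5317,0.0700,0.3736,-0.8039,0.3619,34.1042,1.3328,1.1499,-0.0348,0.6360
27,-1.1657,-0.8145,-0.7310,1.3311,-0.5787,-0.8141,0.0027,-0.2164,0.4776,0.0689,0.3744,-0.8036,0.3470,33.5683,1.2319,1.1816,-0.0512,0.6246
28,-1.1812,-0.8145,-0.7356,1.3401,-0.5782,-0.7367,0.0169,-0.2219,0.4305,0.0654,0.3753,-0.8028,0.3333,33.0317,1.1395,1.2107,-0.0684,0.6135
29,-1.1952,-0.8142,-0.7402,1.3481,-0.5777,-0.6645,0.0269,-0.2251,0.3901,0.0614,0.3763,-0.8016,0.3209,32.4990,1.0550,1.2368,-0.0860,0.6024
30,-1.2078,-0.8138,-0.7449,1.3555,-0.5773,-0.5975,0.0341,-0.2257,0.3553,0.0573,0.3772,-0.8001,0.3096,31.9769,0.9779,1.2596,-0.1034,0.5916
31,-1.2191,-0.8132,-0.7496,1.3622,-0.5769,-0.5355,0.0393,-0.2239,0.3253,0.0538,0.3782,-0.7984,0.2994,31.4692,0.9078,1.2792,-0.1202,0.5809
32,-1.2292,-0.8126,-0.7542,1.3683,-0.5766,-0.4784,0.0432,-0.2199,0.2993,0.0508,0.3791,-0.7964,0.2902,30.9801,0.8443,1.2955,-0.1361,0.5704
33,-1.2382,-0.8119,-0.7587,1.3739,-0.5764,-0.4259,0.0459,-0.2141,0.2763,0.0483,0.3800,-0.7943,0.2819,,,,,
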